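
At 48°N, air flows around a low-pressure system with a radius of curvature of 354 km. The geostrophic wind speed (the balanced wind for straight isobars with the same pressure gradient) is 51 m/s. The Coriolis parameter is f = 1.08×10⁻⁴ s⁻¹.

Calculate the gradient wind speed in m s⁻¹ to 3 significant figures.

29.0 m s⁻¹

Around a low, centrifugal force acts outward with Coriolis, so pressure-gradient force balances both:
(1/ρ)|∂P/∂n| = fV + V²/R  →  V² + fR·V − fR·V_g = 0
With fR = 1.08×10⁻⁴ × 354×10³ m = 38.2 m/s:
V = [−fR + √((fR)² + 4 fR V_g)]/2 = [−38.2 + √(38.2² + 4×38.2×51)]/2 = 29 m/s
Subgeostrophic (V < V_g = 51 m/s), as expected around a low.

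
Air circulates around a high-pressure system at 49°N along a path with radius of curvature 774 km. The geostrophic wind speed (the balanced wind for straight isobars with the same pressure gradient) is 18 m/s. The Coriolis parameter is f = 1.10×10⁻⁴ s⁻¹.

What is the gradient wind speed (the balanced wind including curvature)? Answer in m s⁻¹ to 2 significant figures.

Around a high, pressure-gradient force acts outward with centrifugal, so Coriolis balances both:
fV = (1/ρ)|∂P/∂n| + V²/R  →  V² − fR·V + fR·V_g = 0
With fR = 1.10×10⁻⁴ × 774×10³ m = 85.1 m/s:
V = [fR − √((fR)² − 4 fR V_g)]/2 = [85.1 − √(85.1² − 4×85.1×18)]/2 = 25.8 m/s
Supergeostrophic (V > V_g = 18 m/s), as expected around a high.

26 m s⁻¹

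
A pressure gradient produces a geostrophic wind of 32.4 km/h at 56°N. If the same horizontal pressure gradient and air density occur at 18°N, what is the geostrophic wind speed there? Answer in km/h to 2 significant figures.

87 km/h

With the same pressure gradient and density, V_g ∝ 1/f ∝ 1/sin φ.
V₂ = V₁ · sin φ₁ / sin φ₂ = 32.4 × sin 56° / sin 18°
V₂ = 32.4 × 0.8290/0.3090 = 87 km/h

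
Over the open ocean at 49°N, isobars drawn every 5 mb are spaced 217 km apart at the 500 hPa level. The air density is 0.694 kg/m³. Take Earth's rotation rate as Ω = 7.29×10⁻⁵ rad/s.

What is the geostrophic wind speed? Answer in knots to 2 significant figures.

59 knots

Coriolis parameter at 49°N:
f = 2Ω sin φ = 2 × 7.29×10⁻⁵ × sin 49° = 1.10×10⁻⁴ s⁻¹
Pressure gradient: |∂P/∂n| = 500 Pa / 217000 m = 2.30×10⁻³ Pa/m
Geostrophic balance (pressure-gradient force = Coriolis force):
V_g = (1/(fρ)) |∂P/∂n| = 2.30×10⁻³ / (1.10×10⁻⁴ × 0.694) = 30.2 m/s
Converting: 30.2 m/s × 1.944 = 59 knots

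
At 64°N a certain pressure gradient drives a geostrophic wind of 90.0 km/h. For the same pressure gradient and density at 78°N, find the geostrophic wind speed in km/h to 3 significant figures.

With the same pressure gradient and density, V_g ∝ 1/f ∝ 1/sin φ.
V₂ = V₁ · sin φ₁ / sin φ₂ = 90.0 × sin 64° / sin 78°
V₂ = 90.0 × 0.8988/0.9781 = 82.7 km/h

82.7 km/h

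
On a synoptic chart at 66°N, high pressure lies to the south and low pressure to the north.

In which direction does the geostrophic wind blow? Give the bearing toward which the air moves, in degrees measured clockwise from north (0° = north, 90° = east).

The pressure-gradient force points toward the north (bearing 000°).
Geostrophic balance: in the Northern Hemisphere the Coriolis force deflects motion to the right, so the geostrophic wind blows 90° to the right of the pressure-gradient force (low pressure on the left).
Rotating 000° by 90° clockwise gives 090° — the wind blows toward the east.

090°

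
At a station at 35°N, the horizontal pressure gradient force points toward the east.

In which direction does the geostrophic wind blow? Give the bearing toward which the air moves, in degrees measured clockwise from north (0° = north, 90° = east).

The pressure-gradient force points toward the east (bearing 090°).
Geostrophic balance: in the Northern Hemisphere the Coriolis force deflects motion to the right, so the geostrophic wind blows 90° to the right of the pressure-gradient force (low pressure on the left).
Rotating 090° by 90° clockwise gives 180° — the wind blows toward the south.

180°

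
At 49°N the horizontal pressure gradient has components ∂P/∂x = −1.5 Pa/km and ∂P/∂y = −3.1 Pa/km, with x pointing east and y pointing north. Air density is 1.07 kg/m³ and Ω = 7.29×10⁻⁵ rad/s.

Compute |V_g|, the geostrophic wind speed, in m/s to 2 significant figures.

29 m/s

Coriolis parameter at 49°N:
f = 2Ω sin φ = 2 × 7.29×10⁻⁵ × sin 49° = 1.10×10⁻⁴ s⁻¹
Component geostrophic relations (x east, y north):
u_g = −(1/(fρ)) ∂P/∂y,  v_g = (1/(fρ)) ∂P/∂x
u_g = −(−3.1×10⁻³)/(1.10×10⁻⁴ × 1.07) = 26.3 m/s;  v_g = (−1.5×10⁻³)/(1.10×10⁻⁴ × 1.07) = −12.7 m/s
|V_g| = √(u_g² + v_g²) = 29.2 m/s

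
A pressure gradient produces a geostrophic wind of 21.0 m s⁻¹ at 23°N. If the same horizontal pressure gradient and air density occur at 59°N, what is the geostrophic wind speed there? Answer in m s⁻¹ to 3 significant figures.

9.57 m s⁻¹

With the same pressure gradient and density, V_g ∝ 1/f ∝ 1/sin φ.
V₂ = V₁ · sin φ₁ / sin φ₂ = 21.0 × sin 23° / sin 59°
V₂ = 21.0 × 0.3907/0.8572 = 9.57 m s⁻¹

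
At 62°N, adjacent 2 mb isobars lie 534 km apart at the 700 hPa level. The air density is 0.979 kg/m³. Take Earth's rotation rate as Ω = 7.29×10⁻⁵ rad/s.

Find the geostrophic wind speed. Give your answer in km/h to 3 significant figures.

Coriolis parameter at 62°N:
f = 2Ω sin φ = 2 × 7.29×10⁻⁵ × sin 62° = 1.29×10⁻⁴ s⁻¹
Pressure gradient: |∂P/∂n| = 200 Pa / 534000 m = 3.75×10⁻⁴ Pa/m
Geostrophic balance (pressure-gradient force = Coriolis force):
V_g = (1/(fρ)) |∂P/∂n| = 3.75×10⁻⁴ / (1.29×10⁻⁴ × 0.979) = 2.97 m/s
Converting: 2.97 m/s × 3.6 = 10.7 km/h

10.7 km/h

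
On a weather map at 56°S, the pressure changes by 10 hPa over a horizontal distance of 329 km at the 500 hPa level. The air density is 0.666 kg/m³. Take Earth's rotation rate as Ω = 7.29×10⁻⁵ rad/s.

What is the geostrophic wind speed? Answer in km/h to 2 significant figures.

Coriolis parameter at 56°S:
f = 2Ω sin φ = 2 × 7.29×10⁻⁵ × sin 56° = 1.21×10⁻⁴ s⁻¹
Pressure gradient: |∂P/∂n| = 1000 Pa / 329000 m = 3.04×10⁻³ Pa/m
Geostrophic balance (pressure-gradient force = Coriolis force):
V_g = (1/(fρ)) |∂P/∂n| = 3.04×10⁻³ / (1.21×10⁻⁴ × 0.666) = 37.8 m/s
Converting: 37.8 m/s × 3.6 = 140 km/h

140 km/h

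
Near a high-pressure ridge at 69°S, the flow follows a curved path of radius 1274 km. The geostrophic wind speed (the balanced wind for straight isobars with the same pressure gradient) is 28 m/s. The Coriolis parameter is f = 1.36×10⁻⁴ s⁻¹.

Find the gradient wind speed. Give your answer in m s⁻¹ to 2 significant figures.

Around a high, pressure-gradient force acts outward with centrifugal, so Coriolis balances both:
fV = (1/ρ)|∂P/∂n| + V²/R  →  V² − fR·V + fR·V_g = 0
With fR = 1.36×10⁻⁴ × 1274×10³ m = 173 m/s:
V = [fR − √((fR)² − 4 fR V_g)]/2 = [173 − √(173² − 4×173×28)]/2 = 35.1 m/s
Supergeostrophic (V > V_g = 28 m/s), as expected around a high.

35 m s⁻¹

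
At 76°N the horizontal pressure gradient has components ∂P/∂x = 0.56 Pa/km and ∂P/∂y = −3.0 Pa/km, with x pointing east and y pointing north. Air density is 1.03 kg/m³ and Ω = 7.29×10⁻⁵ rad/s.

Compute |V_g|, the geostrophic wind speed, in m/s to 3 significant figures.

20.9 m/s

Coriolis parameter at 76°N:
f = 2Ω sin φ = 2 × 7.29×10⁻⁵ × sin 76° = 1.41×10⁻⁴ s⁻¹
Component geostrophic relations (x east, y north):
u_g = −(1/(fρ)) ∂P/∂y,  v_g = (1/(fρ)) ∂P/∂x
u_g = −(−3.0×10⁻³)/(1.41×10⁻⁴ × 1.03) = 20.6 m/s;  v_g = (0.56×10⁻³)/(1.41×10⁻⁴ × 1.03) = 3.84 m/s
|V_g| = √(u_g² + v_g²) = 20.9 m/s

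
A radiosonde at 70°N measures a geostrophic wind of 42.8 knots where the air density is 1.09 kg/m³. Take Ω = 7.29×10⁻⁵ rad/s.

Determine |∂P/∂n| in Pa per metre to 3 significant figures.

3.29×10⁻³ Pa/m

Coriolis parameter at 70°N:
f = 2Ω sin φ = 2 × 7.29×10⁻⁵ × sin 70° = 1.37×10⁻⁴ s⁻¹
Wind speed in SI: 42.8 knots = 22.0 m/s
Geostrophic balance rearranged: |∂P/∂n| = f ρ V_g
|∂P/∂n| = 1.37×10⁻⁴ × 1.09 × 22.0 = 3.29×10⁻³ Pa/m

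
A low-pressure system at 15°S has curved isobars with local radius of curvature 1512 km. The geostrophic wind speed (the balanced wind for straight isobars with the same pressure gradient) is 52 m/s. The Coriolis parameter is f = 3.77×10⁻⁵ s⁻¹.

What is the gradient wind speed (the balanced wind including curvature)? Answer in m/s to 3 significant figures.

Around a low, centrifugal force acts outward with Coriolis, so pressure-gradient force balances both:
(1/ρ)|∂P/∂n| = fV + V²/R  →  V² + fR·V − fR·V_g = 0
With fR = 3.77×10⁻⁵ × 1512×10³ m = 57.0 m/s:
V = [−fR + √((fR)² + 4 fR V_g)]/2 = [−57.0 + √(57.0² + 4×57.0×52)]/2 = 33 m/s
Subgeostrophic (V < V_g = 52 m/s), as expected around a low.

33.0 m/s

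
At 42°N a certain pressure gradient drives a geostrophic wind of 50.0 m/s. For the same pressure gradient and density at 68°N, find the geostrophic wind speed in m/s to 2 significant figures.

36 m/s

With the same pressure gradient and density, V_g ∝ 1/f ∝ 1/sin φ.
V₂ = V₁ · sin φ₁ / sin φ₂ = 50.0 × sin 42° / sin 68°
V₂ = 50.0 × 0.6691/0.9272 = 36 m/s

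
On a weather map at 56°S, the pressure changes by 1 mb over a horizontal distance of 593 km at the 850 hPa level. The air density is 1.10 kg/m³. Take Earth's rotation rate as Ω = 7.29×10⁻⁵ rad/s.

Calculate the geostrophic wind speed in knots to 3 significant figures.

2.47 knots

Coriolis parameter at 56°S:
f = 2Ω sin φ = 2 × 7.29×10⁻⁵ × sin 56° = 1.21×10⁻⁴ s⁻¹
Pressure gradient: |∂P/∂n| = 100 Pa / 593000 m = 1.69×10⁻⁴ Pa/m
Geostrophic balance (pressure-gradient force = Coriolis force):
V_g = (1/(fρ)) |∂P/∂n| = 1.69×10⁻⁴ / (1.21×10⁻⁴ × 1.10) = 1.27 m/s
Converting: 1.27 m/s × 1.944 = 2.47 knots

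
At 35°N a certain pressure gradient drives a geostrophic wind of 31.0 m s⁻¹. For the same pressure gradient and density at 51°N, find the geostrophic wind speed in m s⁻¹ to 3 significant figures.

22.9 m s⁻¹

With the same pressure gradient and density, V_g ∝ 1/f ∝ 1/sin φ.
V₂ = V₁ · sin φ₁ / sin φ₂ = 31.0 × sin 35° / sin 51°
V₂ = 31.0 × 0.5736/0.7771 = 22.9 m s⁻¹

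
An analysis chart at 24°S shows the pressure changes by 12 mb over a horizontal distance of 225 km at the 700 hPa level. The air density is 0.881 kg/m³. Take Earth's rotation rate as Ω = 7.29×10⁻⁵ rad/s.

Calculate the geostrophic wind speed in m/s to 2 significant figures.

Coriolis parameter at 24°S:
f = 2Ω sin φ = 2 × 7.29×10⁻⁵ × sin 24° = 5.93×10⁻⁵ s⁻¹
Pressure gradient: |∂P/∂n| = 1200 Pa / 225000 m = 5.33×10⁻³ Pa/m
Geostrophic balance (pressure-gradient force = Coriolis force):
V_g = (1/(fρ)) |∂P/∂n| = 5.33×10⁻³ / (5.93×10⁻⁵ × 0.881) = 102 m/s

100 m/s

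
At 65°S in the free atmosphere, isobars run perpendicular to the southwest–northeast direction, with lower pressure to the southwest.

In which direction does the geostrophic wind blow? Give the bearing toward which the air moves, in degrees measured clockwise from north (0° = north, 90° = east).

135°

The pressure-gradient force points toward the southwest (bearing 225°).
Geostrophic balance: in the Southern Hemisphere the Coriolis force deflects motion to the left, so the geostrophic wind blows 90° to the left of the pressure-gradient force (low pressure on the right).
Rotating 225° by 90° counterclockwise gives 135° — the wind blows toward the southeast.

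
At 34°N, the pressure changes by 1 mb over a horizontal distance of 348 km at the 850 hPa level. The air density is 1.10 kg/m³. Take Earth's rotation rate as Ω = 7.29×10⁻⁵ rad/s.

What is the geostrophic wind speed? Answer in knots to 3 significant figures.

6.23 knots

Coriolis parameter at 34°N:
f = 2Ω sin φ = 2 × 7.29×10⁻⁵ × sin 34° = 8.15×10⁻⁵ s⁻¹
Pressure gradient: |∂P/∂n| = 100 Pa / 348000 m = 2.87×10⁻⁴ Pa/m
Geostrophic balance (pressure-gradient force = Coriolis force):
V_g = (1/(fρ)) |∂P/∂n| = 2.87×10⁻⁴ / (8.15×10⁻⁵ × 1.10) = 3.20 m/s
Converting: 3.20 m/s × 1.944 = 6.23 knots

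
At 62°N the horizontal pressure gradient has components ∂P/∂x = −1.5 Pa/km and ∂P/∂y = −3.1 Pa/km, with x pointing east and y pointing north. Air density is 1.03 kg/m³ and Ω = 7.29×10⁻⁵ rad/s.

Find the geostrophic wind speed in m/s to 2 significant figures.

26 m/s

Coriolis parameter at 62°N:
f = 2Ω sin φ = 2 × 7.29×10⁻⁵ × sin 62° = 1.29×10⁻⁴ s⁻¹
Component geostrophic relations (x east, y north):
u_g = −(1/(fρ)) ∂P/∂y,  v_g = (1/(fρ)) ∂P/∂x
u_g = −(−3.1×10⁻³)/(1.29×10⁻⁴ × 1.03) = 23.4 m/s;  v_g = (−1.5×10⁻³)/(1.29×10⁻⁴ × 1.03) = −11.3 m/s
|V_g| = √(u_g² + v_g²) = 26.0 m/s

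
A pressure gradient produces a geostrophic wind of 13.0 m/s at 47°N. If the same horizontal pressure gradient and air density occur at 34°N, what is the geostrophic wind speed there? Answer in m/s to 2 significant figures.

With the same pressure gradient and density, V_g ∝ 1/f ∝ 1/sin φ.
V₂ = V₁ · sin φ₁ / sin φ₂ = 13.0 × sin 47° / sin 34°
V₂ = 13.0 × 0.7314/0.5592 = 17 m/s

17 m/s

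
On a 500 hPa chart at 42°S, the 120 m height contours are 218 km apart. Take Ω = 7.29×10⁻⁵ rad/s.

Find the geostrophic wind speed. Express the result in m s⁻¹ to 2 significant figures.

Coriolis parameter at 42°S:
f = 2Ω sin φ = 2 × 7.29×10⁻⁵ × sin 42° = 9.76×10⁻⁵ s⁻¹
Height gradient: |∂Z/∂n| = 120 m / 218000 m = 5.50×10⁻⁴
On a pressure surface, geostrophic balance gives V_g = (g/f)|∂Z/∂n|:
V_g = 9.81 × 5.50×10⁻⁴ / 9.76×10⁻⁵ = 55.4 m/s

55 m s⁻¹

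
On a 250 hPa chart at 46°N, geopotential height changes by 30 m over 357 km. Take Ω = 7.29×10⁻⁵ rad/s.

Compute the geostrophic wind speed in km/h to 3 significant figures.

Coriolis parameter at 46°N:
f = 2Ω sin φ = 2 × 7.29×10⁻⁵ × sin 46° = 1.05×10⁻⁴ s⁻¹
Height gradient: |∂Z/∂n| = 30 m / 357000 m = 8.40×10⁻⁵
On a pressure surface, geostrophic balance gives V_g = (g/f)|∂Z/∂n|:
V_g = 9.81 × 8.40×10⁻⁵ / 1.05×10⁻⁴ = 7.86 m/s
Converting: 7.86 m/s × 3.6 = 28.3 km/h

28.3 km/h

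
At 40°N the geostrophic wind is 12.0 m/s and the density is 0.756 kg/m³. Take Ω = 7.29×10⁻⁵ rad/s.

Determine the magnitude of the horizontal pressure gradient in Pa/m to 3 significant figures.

8.50×10⁻⁴ Pa/m

Coriolis parameter at 40°N:
f = 2Ω sin φ = 2 × 7.29×10⁻⁵ × sin 40° = 9.37×10⁻⁵ s⁻¹
Geostrophic balance rearranged: |∂P/∂n| = f ρ V_g
|∂P/∂n| = 9.37×10⁻⁵ × 0.756 × 12.0 = 8.50×10⁻⁴ Pa/m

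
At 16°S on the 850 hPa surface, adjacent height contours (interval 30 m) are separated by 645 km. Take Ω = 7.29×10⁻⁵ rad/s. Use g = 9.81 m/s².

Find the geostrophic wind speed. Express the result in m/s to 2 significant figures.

11 m/s

Coriolis parameter at 16°S:
f = 2Ω sin φ = 2 × 7.29×10⁻⁵ × sin 16° = 4.02×10⁻⁵ s⁻¹
Height gradient: |∂Z/∂n| = 30 m / 645000 m = 4.65×10⁻⁵
On a pressure surface, geostrophic balance gives V_g = (g/f)|∂Z/∂n|:
V_g = 9.81 × 4.65×10⁻⁵ / 4.02×10⁻⁵ = 11.4 m/s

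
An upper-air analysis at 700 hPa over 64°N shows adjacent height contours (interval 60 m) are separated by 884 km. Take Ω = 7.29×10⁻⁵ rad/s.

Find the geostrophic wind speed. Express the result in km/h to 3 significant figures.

18.3 km/h

Coriolis parameter at 64°N:
f = 2Ω sin φ = 2 × 7.29×10⁻⁵ × sin 64° = 1.31×10⁻⁴ s⁻¹
Height gradient: |∂Z/∂n| = 60 m / 884000 m = 6.79×10⁻⁵
On a pressure surface, geostrophic balance gives V_g = (g/f)|∂Z/∂n|:
V_g = 9.81 × 6.79×10⁻⁵ / 1.31×10⁻⁴ = 5.08 m/s
Converting: 5.08 m/s × 3.6 = 18.3 km/h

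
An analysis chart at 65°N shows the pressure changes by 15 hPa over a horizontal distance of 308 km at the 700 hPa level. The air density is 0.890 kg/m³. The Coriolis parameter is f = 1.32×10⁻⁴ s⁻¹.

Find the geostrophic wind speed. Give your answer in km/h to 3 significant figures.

149 km/h

Pressure gradient: |∂P/∂n| = 1500 Pa / 308000 m = 4.87×10⁻³ Pa/m
Geostrophic balance (pressure-gradient force = Coriolis force):
V_g = (1/(fρ)) |∂P/∂n| = 4.87×10⁻³ / (1.32×10⁻⁴ × 0.890) = 41.5 m/s
Converting: 41.5 m/s × 3.6 = 149 km/h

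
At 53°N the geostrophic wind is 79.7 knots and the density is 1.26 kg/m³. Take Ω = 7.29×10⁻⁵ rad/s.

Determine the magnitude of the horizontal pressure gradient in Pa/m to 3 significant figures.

Coriolis parameter at 53°N:
f = 2Ω sin φ = 2 × 7.29×10⁻⁵ × sin 53° = 1.16×10⁻⁴ s⁻¹
Wind speed in SI: 79.7 knots = 41.0 m/s
Geostrophic balance rearranged: |∂P/∂n| = f ρ V_g
|∂P/∂n| = 1.16×10⁻⁴ × 1.26 × 41.0 = 6.02×10⁻³ Pa/m

6.02×10⁻³ Pa/m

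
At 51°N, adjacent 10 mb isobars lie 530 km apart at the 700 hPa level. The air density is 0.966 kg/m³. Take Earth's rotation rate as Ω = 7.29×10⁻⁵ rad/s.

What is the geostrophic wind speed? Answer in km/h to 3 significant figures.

Coriolis parameter at 51°N:
f = 2Ω sin φ = 2 × 7.29×10⁻⁵ × sin 51° = 1.13×10⁻⁴ s⁻¹
Pressure gradient: |∂P/∂n| = 1000 Pa / 530000 m = 1.89×10⁻³ Pa/m
Geostrophic balance (pressure-gradient force = Coriolis force):
V_g = (1/(fρ)) |∂P/∂n| = 1.89×10⁻³ / (1.13×10⁻⁴ × 0.966) = 17.2 m/s
Converting: 17.2 m/s × 3.6 = 62.1 km/h

62.1 km/h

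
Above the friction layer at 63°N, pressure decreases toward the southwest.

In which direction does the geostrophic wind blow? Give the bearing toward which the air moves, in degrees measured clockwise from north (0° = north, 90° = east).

The pressure-gradient force points toward the southwest (bearing 225°).
Geostrophic balance: in the Northern Hemisphere the Coriolis force deflects motion to the right, so the geostrophic wind blows 90° to the right of the pressure-gradient force (low pressure on the left).
Rotating 225° by 90° clockwise gives 315° — the wind blows toward the northwest.

315°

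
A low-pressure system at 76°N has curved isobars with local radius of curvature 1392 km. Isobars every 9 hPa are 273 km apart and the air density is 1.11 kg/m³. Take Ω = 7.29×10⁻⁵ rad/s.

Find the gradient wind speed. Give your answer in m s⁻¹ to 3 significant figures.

Coriolis parameter at 76°N:
f = 2Ω sin φ = 2 × 7.29×10⁻⁵ × sin 76° = 1.41×10⁻⁴ s⁻¹
Pressure gradient: |∂P/∂n| = 900 Pa / 273000 m = 3.30×10⁻³ Pa/m
Geostrophic speed: V_g = |∂P/∂n|/(fρ) = 3.30×10⁻³/(1.41×10⁻⁴ × 1.11) = 21.0 m/s
Around a low, centrifugal force acts outward with Coriolis, so pressure-gradient force balances both:
(1/ρ)|∂P/∂n| = fV + V²/R  →  V² + fR·V − fR·V_g = 0
With fR = 1.41×10⁻⁴ × 1392×10³ m = 197 m/s:
V = [−fR + √((fR)² + 4 fR V_g)]/2 = [−197 + √(197² + 4×197×21)]/2 = 19.1 m/s
Subgeostrophic (V < V_g = 21 m/s), as expected around a low.

19.1 m s⁻¹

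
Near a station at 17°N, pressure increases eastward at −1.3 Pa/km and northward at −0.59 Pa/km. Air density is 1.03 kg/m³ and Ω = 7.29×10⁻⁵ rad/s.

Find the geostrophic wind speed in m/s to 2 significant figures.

Coriolis parameter at 17°N:
f = 2Ω sin φ = 2 × 7.29×10⁻⁵ × sin 17° = 4.26×10⁻⁵ s⁻¹
Component geostrophic relations (x east, y north):
u_g = −(1/(fρ)) ∂P/∂y,  v_g = (1/(fρ)) ∂P/∂x
u_g = −(−0.59×10⁻³)/(4.26×10⁻⁵ × 1.03) = 13.4 m/s;  v_g = (−1.3×10⁻³)/(4.26×10⁻⁵ × 1.03) = −29.6 m/s
|V_g| = √(u_g² + v_g²) = 32.5 m/s

33 m/s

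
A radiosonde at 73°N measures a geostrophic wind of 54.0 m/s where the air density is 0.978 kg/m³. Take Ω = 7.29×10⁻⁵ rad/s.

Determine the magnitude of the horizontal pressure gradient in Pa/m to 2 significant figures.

Coriolis parameter at 73°N:
f = 2Ω sin φ = 2 × 7.29×10⁻⁵ × sin 73° = 1.39×10⁻⁴ s⁻¹
Geostrophic balance rearranged: |∂P/∂n| = f ρ V_g
|∂P/∂n| = 1.39×10⁻⁴ × 0.978 × 54.0 = 7.36×10⁻³ Pa/m

7.4×10⁻³ Pa/m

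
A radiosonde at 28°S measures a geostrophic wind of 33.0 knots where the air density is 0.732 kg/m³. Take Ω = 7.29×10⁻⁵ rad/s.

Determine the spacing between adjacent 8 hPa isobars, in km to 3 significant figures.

941 km

Coriolis parameter at 28°S:
f = 2Ω sin φ = 2 × 7.29×10⁻⁵ × sin 28° = 6.84×10⁻⁵ s⁻¹
Wind speed in SI: 33.0 knots = 17.0 m/s
Geostrophic balance rearranged: |∂P/∂n| = f ρ V_g
|∂P/∂n| = 6.84×10⁻⁵ × 0.732 × 17.0 = 8.51×10⁻⁴ Pa/m
Isobar spacing: Δn = ΔP/|∂P/∂n| = 800 Pa / 8.51×10⁻⁴ Pa/m = 940503 m ≈ 941 km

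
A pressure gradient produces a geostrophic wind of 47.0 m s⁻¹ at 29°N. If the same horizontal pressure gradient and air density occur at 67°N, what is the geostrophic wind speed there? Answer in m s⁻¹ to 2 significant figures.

With the same pressure gradient and density, V_g ∝ 1/f ∝ 1/sin φ.
V₂ = V₁ · sin φ₁ / sin φ₂ = 47.0 × sin 29° / sin 67°
V₂ = 47.0 × 0.4848/0.9205 = 25 m s⁻¹

25 m s⁻¹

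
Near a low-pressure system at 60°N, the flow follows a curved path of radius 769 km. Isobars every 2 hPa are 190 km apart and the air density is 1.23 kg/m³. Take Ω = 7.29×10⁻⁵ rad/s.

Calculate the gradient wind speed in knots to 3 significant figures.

12.4 knots

Coriolis parameter at 60°N:
f = 2Ω sin φ = 2 × 7.29×10⁻⁵ × sin 60° = 1.26×10⁻⁴ s⁻¹
Pressure gradient: |∂P/∂n| = 200 Pa / 190000 m = 1.05×10⁻³ Pa/m
Geostrophic speed: V_g = |∂P/∂n|/(fρ) = 1.05×10⁻³/(1.26×10⁻⁴ × 1.23) = 6.78 m/s
Around a low, centrifugal force acts outward with Coriolis, so pressure-gradient force balances both:
(1/ρ)|∂P/∂n| = fV + V²/R  →  V² + fR·V − fR·V_g = 0
With fR = 1.26×10⁻⁴ × 769×10³ m = 97.1 m/s:
V = [−fR + √((fR)² + 4 fR V_g)]/2 = [−97.1 + √(97.1² + 4×97.1×6.78)]/2 = 6.36 m/s
Subgeostrophic (V < V_g = 6.78 m/s), as expected around a low.
Converting: 6.36 m/s × 1.944 = 12.4 knots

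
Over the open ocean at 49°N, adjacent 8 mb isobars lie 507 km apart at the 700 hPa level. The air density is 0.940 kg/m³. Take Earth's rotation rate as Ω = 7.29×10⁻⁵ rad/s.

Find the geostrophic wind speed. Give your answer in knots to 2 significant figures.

Coriolis parameter at 49°N:
f = 2Ω sin φ = 2 × 7.29×10⁻⁵ × sin 49° = 1.10×10⁻⁴ s⁻¹
Pressure gradient: |∂P/∂n| = 800 Pa / 507000 m = 1.58×10⁻³ Pa/m
Geostrophic balance (pressure-gradient force = Coriolis force):
V_g = (1/(fρ)) |∂P/∂n| = 1.58×10⁻³ / (1.10×10⁻⁴ × 0.940) = 15.3 m/s
Converting: 15.3 m/s × 1.944 = 30 knots

30 knots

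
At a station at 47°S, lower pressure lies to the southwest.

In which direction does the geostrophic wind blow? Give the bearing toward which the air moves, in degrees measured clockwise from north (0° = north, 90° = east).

The pressure-gradient force points toward the southwest (bearing 225°).
Geostrophic balance: in the Southern Hemisphere the Coriolis force deflects motion to the left, so the geostrophic wind blows 90° to the left of the pressure-gradient force (low pressure on the right).
Rotating 225° by 90° counterclockwise gives 135° — the wind blows toward the southeast.

135°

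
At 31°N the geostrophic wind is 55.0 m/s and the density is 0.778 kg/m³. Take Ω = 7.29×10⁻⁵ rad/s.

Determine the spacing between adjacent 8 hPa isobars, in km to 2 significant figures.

Coriolis parameter at 31°N:
f = 2Ω sin φ = 2 × 7.29×10⁻⁵ × sin 31° = 7.51×10⁻⁵ s⁻¹
Geostrophic balance rearranged: |∂P/∂n| = f ρ V_g
|∂P/∂n| = 7.51×10⁻⁵ × 0.778 × 55.0 = 3.21×10⁻³ Pa/m
Isobar spacing: Δn = ΔP/|∂P/∂n| = 800 Pa / 3.21×10⁻³ Pa/m = 248972 m ≈ 250 km

250 km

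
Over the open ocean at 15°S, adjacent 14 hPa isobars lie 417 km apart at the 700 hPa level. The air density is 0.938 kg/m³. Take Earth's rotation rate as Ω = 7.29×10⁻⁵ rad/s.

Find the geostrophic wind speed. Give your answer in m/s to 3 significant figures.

94.8 m/s

Coriolis parameter at 15°S:
f = 2Ω sin φ = 2 × 7.29×10⁻⁵ × sin 15° = 3.77×10⁻⁵ s⁻¹
Pressure gradient: |∂P/∂n| = 1400 Pa / 417000 m = 3.36×10⁻³ Pa/m
Geostrophic balance (pressure-gradient force = Coriolis force):
V_g = (1/(fρ)) |∂P/∂n| = 3.36×10⁻³ / (3.77×10⁻⁵ × 0.938) = 94.8 m/s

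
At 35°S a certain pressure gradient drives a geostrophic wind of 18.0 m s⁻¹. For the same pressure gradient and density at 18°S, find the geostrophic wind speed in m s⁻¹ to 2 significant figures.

With the same pressure gradient and density, V_g ∝ 1/f ∝ 1/sin φ.
V₂ = V₁ · sin φ₁ / sin φ₂ = 18.0 × sin 35° / sin 18°
V₂ = 18.0 × 0.5736/0.3090 = 33 m s⁻¹

33 m s⁻¹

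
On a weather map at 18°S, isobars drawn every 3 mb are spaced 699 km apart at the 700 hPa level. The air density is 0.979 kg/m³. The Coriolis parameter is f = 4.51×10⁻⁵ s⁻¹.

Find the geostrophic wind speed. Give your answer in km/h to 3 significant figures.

35.0 km/h

Pressure gradient: |∂P/∂n| = 300 Pa / 699000 m = 4.29×10⁻⁴ Pa/m
Geostrophic balance (pressure-gradient force = Coriolis force):
V_g = (1/(fρ)) |∂P/∂n| = 4.29×10⁻⁴ / (4.51×10⁻⁵ × 0.979) = 9.72 m/s
Converting: 9.72 m/s × 3.6 = 35.0 km/h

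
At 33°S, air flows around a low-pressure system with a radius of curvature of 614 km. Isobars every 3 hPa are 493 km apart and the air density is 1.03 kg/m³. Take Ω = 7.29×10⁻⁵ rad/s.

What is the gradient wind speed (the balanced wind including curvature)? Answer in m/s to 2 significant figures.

Coriolis parameter at 33°S:
f = 2Ω sin φ = 2 × 7.29×10⁻⁵ × sin 33° = 7.94×10⁻⁵ s⁻¹
Pressure gradient: |∂P/∂n| = 300 Pa / 493000 m = 6.09×10⁻⁴ Pa/m
Geostrophic speed: V_g = |∂P/∂n|/(fρ) = 6.09×10⁻⁴/(7.94×10⁻⁵ × 1.03) = 7.44 m/s
Around a low, centrifugal force acts outward with Coriolis, so pressure-gradient force balances both:
(1/ρ)|∂P/∂n| = fV + V²/R  →  V² + fR·V − fR·V_g = 0
With fR = 7.94×10⁻⁵ × 614×10³ m = 48.8 m/s:
V = [−fR + √((fR)² + 4 fR V_g)]/2 = [−48.8 + √(48.8² + 4×48.8×7.44)]/2 = 6.56 m/s
Subgeostrophic (V < V_g = 7.44 m/s), as expected around a low.

6.6 m/s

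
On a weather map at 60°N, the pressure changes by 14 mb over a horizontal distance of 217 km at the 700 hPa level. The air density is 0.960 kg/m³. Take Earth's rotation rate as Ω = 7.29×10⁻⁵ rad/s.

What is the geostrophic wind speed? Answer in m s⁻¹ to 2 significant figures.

Coriolis parameter at 60°N:
f = 2Ω sin φ = 2 × 7.29×10⁻⁵ × sin 60° = 1.26×10⁻⁴ s⁻¹
Pressure gradient: |∂P/∂n| = 1400 Pa / 217000 m = 6.45×10⁻³ Pa/m
Geostrophic balance (pressure-gradient force = Coriolis force):
V_g = (1/(fρ)) |∂P/∂n| = 6.45×10⁻³ / (1.26×10⁻⁴ × 0.960) = 53.2 m/s

53 m s⁻¹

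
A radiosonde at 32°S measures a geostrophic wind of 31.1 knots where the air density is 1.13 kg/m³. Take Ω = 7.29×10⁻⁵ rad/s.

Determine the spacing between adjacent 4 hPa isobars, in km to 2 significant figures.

290 km

Coriolis parameter at 32°S:
f = 2Ω sin φ = 2 × 7.29×10⁻⁵ × sin 32° = 7.73×10⁻⁵ s⁻¹
Wind speed in SI: 31.1 knots = 16.0 m/s
Geostrophic balance rearranged: |∂P/∂n| = f ρ V_g
|∂P/∂n| = 7.73×10⁻⁵ × 1.13 × 16.0 = 1.40×10⁻³ Pa/m
Isobar spacing: Δn = ΔP/|∂P/∂n| = 400 Pa / 1.40×10⁻³ Pa/m = 286362 m ≈ 290 km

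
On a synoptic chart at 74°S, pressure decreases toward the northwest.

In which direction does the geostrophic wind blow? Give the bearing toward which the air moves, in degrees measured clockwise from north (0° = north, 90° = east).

The pressure-gradient force points toward the northwest (bearing 315°).
Geostrophic balance: in the Southern Hemisphere the Coriolis force deflects motion to the left, so the geostrophic wind blows 90° to the left of the pressure-gradient force (low pressure on the right).
Rotating 315° by 90° counterclockwise gives 225° — the wind blows toward the southwest.

225°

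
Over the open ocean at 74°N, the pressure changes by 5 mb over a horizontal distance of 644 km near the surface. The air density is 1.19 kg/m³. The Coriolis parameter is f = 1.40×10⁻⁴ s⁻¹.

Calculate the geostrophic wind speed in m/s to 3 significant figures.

Pressure gradient: |∂P/∂n| = 500 Pa / 644000 m = 7.76×10⁻⁴ Pa/m
Geostrophic balance (pressure-gradient force = Coriolis force):
V_g = (1/(fρ)) |∂P/∂n| = 7.76×10⁻⁴ / (1.40×10⁻⁴ × 1.19) = 4.66 m/s

4.66 m/s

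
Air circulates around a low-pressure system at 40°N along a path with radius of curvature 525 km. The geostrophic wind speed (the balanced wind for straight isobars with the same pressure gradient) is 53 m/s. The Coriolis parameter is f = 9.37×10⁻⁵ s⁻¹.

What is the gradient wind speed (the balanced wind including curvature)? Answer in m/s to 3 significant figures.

32.1 m/s

Around a low, centrifugal force acts outward with Coriolis, so pressure-gradient force balances both:
(1/ρ)|∂P/∂n| = fV + V²/R  →  V² + fR·V − fR·V_g = 0
With fR = 9.37×10⁻⁵ × 525×10³ m = 49.2 m/s:
V = [−fR + √((fR)² + 4 fR V_g)]/2 = [−49.2 + √(49.2² + 4×49.2×53)]/2 = 32.1 m/s
Subgeostrophic (V < V_g = 53 m/s), as expected around a low.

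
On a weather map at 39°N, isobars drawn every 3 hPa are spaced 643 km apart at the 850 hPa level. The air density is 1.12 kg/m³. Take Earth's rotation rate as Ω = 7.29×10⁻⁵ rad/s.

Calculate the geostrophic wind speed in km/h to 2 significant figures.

16 km/h

Coriolis parameter at 39°N:
f = 2Ω sin φ = 2 × 7.29×10⁻⁵ × sin 39° = 9.18×10⁻⁵ s⁻¹
Pressure gradient: |∂P/∂n| = 300 Pa / 643000 m = 4.67×10⁻⁴ Pa/m
Geostrophic balance (pressure-gradient force = Coriolis force):
V_g = (1/(fρ)) |∂P/∂n| = 4.67×10⁻⁴ / (9.18×10⁻⁵ × 1.12) = 4.54 m/s
Converting: 4.54 m/s × 3.6 = 16 km/h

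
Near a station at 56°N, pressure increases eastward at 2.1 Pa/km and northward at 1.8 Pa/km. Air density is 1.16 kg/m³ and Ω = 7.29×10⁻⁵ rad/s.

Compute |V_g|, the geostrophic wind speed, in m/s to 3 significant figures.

Coriolis parameter at 56°N:
f = 2Ω sin φ = 2 × 7.29×10⁻⁵ × sin 56° = 1.21×10⁻⁴ s⁻¹
Component geostrophic relations (x east, y north):
u_g = −(1/(fρ)) ∂P/∂y,  v_g = (1/(fρ)) ∂P/∂x
u_g = −(1.8×10⁻³)/(1.21×10⁻⁴ × 1.16) = −12.8 m/s;  v_g = (2.1×10⁻³)/(1.21×10⁻⁴ × 1.16) = 15.0 m/s
|V_g| = √(u_g² + v_g²) = 19.7 m/s

19.7 m/s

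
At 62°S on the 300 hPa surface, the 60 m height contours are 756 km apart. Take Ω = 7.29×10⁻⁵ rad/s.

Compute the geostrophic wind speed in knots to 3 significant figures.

11.8 knots

Coriolis parameter at 62°S:
f = 2Ω sin φ = 2 × 7.29×10⁻⁵ × sin 62° = 1.29×10⁻⁴ s⁻¹
Height gradient: |∂Z/∂n| = 60 m / 756000 m = 7.94×10⁻⁵
On a pressure surface, geostrophic balance gives V_g = (g/f)|∂Z/∂n|:
V_g = 9.81 × 7.94×10⁻⁵ / 1.29×10⁻⁴ = 6.05 m/s
Converting: 6.05 m/s × 1.944 = 11.8 knots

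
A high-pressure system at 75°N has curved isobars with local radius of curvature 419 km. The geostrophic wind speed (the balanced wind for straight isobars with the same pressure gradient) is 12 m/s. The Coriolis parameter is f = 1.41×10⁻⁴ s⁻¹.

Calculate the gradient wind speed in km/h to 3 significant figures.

Around a high, pressure-gradient force acts outward with centrifugal, so Coriolis balances both:
fV = (1/ρ)|∂P/∂n| + V²/R  →  V² − fR·V + fR·V_g = 0
With fR = 1.41×10⁻⁴ × 419×10³ m = 59.1 m/s:
V = [fR − √((fR)² − 4 fR V_g)]/2 = [59.1 − √(59.1² − 4×59.1×12)]/2 = 16.7 m/s
Supergeostrophic (V > V_g = 12 m/s), as expected around a high.
Converting: 16.7 m/s × 3.6 = 60.3 km/h

60.3 km/h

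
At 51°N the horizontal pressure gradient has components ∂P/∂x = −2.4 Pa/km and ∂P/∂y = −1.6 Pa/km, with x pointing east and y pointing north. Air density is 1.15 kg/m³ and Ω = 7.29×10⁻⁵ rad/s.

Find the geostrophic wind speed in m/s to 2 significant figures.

Coriolis parameter at 51°N:
f = 2Ω sin φ = 2 × 7.29×10⁻⁵ × sin 51° = 1.13×10⁻⁴ s⁻¹
Component geostrophic relations (x east, y north):
u_g = −(1/(fρ)) ∂P/∂y,  v_g = (1/(fρ)) ∂P/∂x
u_g = −(−1.6×10⁻³)/(1.13×10⁻⁴ × 1.15) = 12.3 m/s;  v_g = (−2.4×10⁻³)/(1.13×10⁻⁴ × 1.15) = −18.4 m/s
|V_g| = √(u_g² + v_g²) = 22.1 m/s

22 m/s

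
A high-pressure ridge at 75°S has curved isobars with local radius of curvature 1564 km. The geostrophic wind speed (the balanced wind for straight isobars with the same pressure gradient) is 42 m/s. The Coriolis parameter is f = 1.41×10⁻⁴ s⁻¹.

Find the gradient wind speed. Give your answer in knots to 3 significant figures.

Around a high, pressure-gradient force acts outward with centrifugal, so Coriolis balances both:
fV = (1/ρ)|∂P/∂n| + V²/R  →  V² − fR·V + fR·V_g = 0
With fR = 1.41×10⁻⁴ × 1564×10³ m = 221 m/s:
V = [fR − √((fR)² − 4 fR V_g)]/2 = [221 − √(221² − 4×221×42)]/2 = 56.5 m/s
Supergeostrophic (V > V_g = 42 m/s), as expected around a high.
Converting: 56.5 m/s × 1.944 = 110 knots

110 knots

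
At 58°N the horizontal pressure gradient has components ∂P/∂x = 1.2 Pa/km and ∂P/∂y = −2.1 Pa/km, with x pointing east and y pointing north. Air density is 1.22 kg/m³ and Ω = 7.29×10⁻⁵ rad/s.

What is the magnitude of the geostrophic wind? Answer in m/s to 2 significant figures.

Coriolis parameter at 58°N:
f = 2Ω sin φ = 2 × 7.29×10⁻⁵ × sin 58° = 1.24×10⁻⁴ s⁻¹
Component geostrophic relations (x east, y north):
u_g = −(1/(fρ)) ∂P/∂y,  v_g = (1/(fρ)) ∂P/∂x
u_g = −(−2.1×10⁻³)/(1.24×10⁻⁴ × 1.22) = 13.9 m/s;  v_g = (1.2×10⁻³)/(1.24×10⁻⁴ × 1.22) = 7.96 m/s
|V_g| = √(u_g² + v_g²) = 16.0 m/s

16 m/s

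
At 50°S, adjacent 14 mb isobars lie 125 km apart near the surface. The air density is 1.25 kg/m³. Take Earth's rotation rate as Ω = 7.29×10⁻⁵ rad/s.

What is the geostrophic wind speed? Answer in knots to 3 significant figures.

156 knots

Coriolis parameter at 50°S:
f = 2Ω sin φ = 2 × 7.29×10⁻⁵ × sin 50° = 1.12×10⁻⁴ s⁻¹
Pressure gradient: |∂P/∂n| = 1400 Pa / 125000 m = 1.12×10⁻² Pa/m
Geostrophic balance (pressure-gradient force = Coriolis force):
V_g = (1/(fρ)) |∂P/∂n| = 1.12×10⁻² / (1.12×10⁻⁴ × 1.25) = 80.2 m/s
Converting: 80.2 m/s × 1.944 = 156 knots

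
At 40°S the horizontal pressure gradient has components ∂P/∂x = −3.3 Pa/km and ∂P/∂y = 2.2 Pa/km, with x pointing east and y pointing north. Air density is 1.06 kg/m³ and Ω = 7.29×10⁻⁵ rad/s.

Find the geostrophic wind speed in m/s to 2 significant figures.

Coriolis parameter at 40°S:
f = 2Ω sin φ = 2 × 7.29×10⁻⁵ × sin 40° = 9.37×10⁻⁵ s⁻¹
In the Southern Hemisphere f is negative: f = −9.37×10⁻⁵ s⁻¹.
Component geostrophic relations (x east, y north):
u_g = −(1/(fρ)) ∂P/∂y,  v_g = (1/(fρ)) ∂P/∂x
u_g = −(2.2×10⁻³)/(−9.37×10⁻⁵ × 1.06) = 22.1 m/s;  v_g = (−3.3×10⁻³)/(−9.37×10⁻⁵ × 1.06) = 33.2 m/s
|V_g| = √(u_g² + v_g²) = 39.9 m/s

40 m/s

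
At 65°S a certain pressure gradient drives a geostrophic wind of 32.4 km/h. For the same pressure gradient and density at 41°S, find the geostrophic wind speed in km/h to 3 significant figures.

44.8 km/h

With the same pressure gradient and density, V_g ∝ 1/f ∝ 1/sin φ.
V₂ = V₁ · sin φ₁ / sin φ₂ = 32.4 × sin 65° / sin 41°
V₂ = 32.4 × 0.9063/0.6561 = 44.8 km/h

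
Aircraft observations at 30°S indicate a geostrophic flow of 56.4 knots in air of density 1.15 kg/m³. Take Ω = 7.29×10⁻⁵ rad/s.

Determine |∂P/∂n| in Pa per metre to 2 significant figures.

Coriolis parameter at 30°S:
f = 2Ω sin φ = 2 × 7.29×10⁻⁵ × sin 30° = 7.29×10⁻⁵ s⁻¹
Wind speed in SI: 56.4 knots = 29.0 m/s
Geostrophic balance rearranged: |∂P/∂n| = f ρ V_g
|∂P/∂n| = 7.29×10⁻⁵ × 1.15 × 29.0 = 2.43×10⁻³ Pa/m

2.4×10⁻³ Pa/m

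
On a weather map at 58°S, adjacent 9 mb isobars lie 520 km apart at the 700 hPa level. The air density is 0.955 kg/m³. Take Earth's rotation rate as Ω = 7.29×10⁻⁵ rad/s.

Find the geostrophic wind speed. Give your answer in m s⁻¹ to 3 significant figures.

14.7 m s⁻¹

Coriolis parameter at 58°S:
f = 2Ω sin φ = 2 × 7.29×10⁻⁵ × sin 58° = 1.24×10⁻⁴ s⁻¹
Pressure gradient: |∂P/∂n| = 900 Pa / 520000 m = 1.73×10⁻³ Pa/m
Geostrophic balance (pressure-gradient force = Coriolis force):
V_g = (1/(fρ)) |∂P/∂n| = 1.73×10⁻³ / (1.24×10⁻⁴ × 0.955) = 14.7 m/s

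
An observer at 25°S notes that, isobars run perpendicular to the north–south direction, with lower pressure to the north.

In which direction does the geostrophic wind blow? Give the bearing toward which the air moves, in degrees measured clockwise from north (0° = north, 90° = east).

The pressure-gradient force points toward the north (bearing 000°).
Geostrophic balance: in the Southern Hemisphere the Coriolis force deflects motion to the left, so the geostrophic wind blows 90° to the left of the pressure-gradient force (low pressure on the right).
Rotating 000° by 90° counterclockwise gives 270° — the wind blows toward the west.

270°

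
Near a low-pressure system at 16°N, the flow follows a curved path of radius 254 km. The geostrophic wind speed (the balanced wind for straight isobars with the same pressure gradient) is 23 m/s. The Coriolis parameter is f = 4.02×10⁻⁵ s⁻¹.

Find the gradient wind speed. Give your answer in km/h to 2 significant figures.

Around a low, centrifugal force acts outward with Coriolis, so pressure-gradient force balances both:
(1/ρ)|∂P/∂n| = fV + V²/R  →  V² + fR·V − fR·V_g = 0
With fR = 4.02×10⁻⁵ × 254×10³ m = 10.2 m/s:
V = [−fR + √((fR)² + 4 fR V_g)]/2 = [−10.2 + √(10.2² + 4×10.2×23)]/2 = 11 m/s
Subgeostrophic (V < V_g = 23 m/s), as expected around a low.
Converting: 11 m/s × 3.6 = 40 km/h

40 km/h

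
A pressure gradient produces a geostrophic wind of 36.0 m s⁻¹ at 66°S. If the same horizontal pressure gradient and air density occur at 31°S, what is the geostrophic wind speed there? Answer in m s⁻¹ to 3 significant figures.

63.9 m s⁻¹

With the same pressure gradient and density, V_g ∝ 1/f ∝ 1/sin φ.
V₂ = V₁ · sin φ₁ / sin φ₂ = 36.0 × sin 66° / sin 31°
V₂ = 36.0 × 0.9135/0.5150 = 63.9 m s⁻¹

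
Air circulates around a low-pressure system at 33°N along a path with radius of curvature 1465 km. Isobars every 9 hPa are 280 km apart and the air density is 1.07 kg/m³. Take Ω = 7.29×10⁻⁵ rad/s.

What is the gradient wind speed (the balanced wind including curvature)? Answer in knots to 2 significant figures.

58 knots

Coriolis parameter at 33°N:
f = 2Ω sin φ = 2 × 7.29×10⁻⁵ × sin 33° = 7.94×10⁻⁵ s⁻¹
Pressure gradient: |∂P/∂n| = 900 Pa / 280000 m = 3.21×10⁻³ Pa/m
Geostrophic speed: V_g = |∂P/∂n|/(fρ) = 3.21×10⁻³/(7.94×10⁻⁵ × 1.07) = 37.8 m/s
Around a low, centrifugal force acts outward with Coriolis, so pressure-gradient force balances both:
(1/ρ)|∂P/∂n| = fV + V²/R  →  V² + fR·V − fR·V_g = 0
With fR = 7.94×10⁻⁵ × 1465×10³ m = 116 m/s:
V = [−fR + √((fR)² + 4 fR V_g)]/2 = [−116 + √(116² + 4×116×37.8)]/2 = 30.1 m/s
Subgeostrophic (V < V_g = 37.8 m/s), as expected around a low.
Converting: 30.1 m/s × 1.944 = 58 knots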